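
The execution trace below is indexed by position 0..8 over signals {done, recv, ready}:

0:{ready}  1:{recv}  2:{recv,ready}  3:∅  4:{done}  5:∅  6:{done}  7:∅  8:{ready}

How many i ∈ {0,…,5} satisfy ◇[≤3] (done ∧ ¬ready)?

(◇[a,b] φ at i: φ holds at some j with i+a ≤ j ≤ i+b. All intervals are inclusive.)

Evaluate at each i in [0,5]:
  i=0: ✗ (none in [0,3])
  i=1: ✓ (witness j=4)
  i=2: ✓ (witness j=4)
  i=3: ✓ (witness j=4)
  i=4: ✓ (witness j=4)
  i=5: ✓ (witness j=6)
Positions where it holds: {1, 2, 3, 4, 5} → 5.

5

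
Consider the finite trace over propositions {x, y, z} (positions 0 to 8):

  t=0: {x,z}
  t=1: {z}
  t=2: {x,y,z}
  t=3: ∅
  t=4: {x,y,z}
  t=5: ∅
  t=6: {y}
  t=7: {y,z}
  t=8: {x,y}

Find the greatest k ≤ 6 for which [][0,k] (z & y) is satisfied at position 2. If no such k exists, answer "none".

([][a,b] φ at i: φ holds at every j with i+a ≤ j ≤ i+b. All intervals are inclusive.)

(z & y) must hold from j=2 onward; find where it first fails.
  j=2: holds
  j=3: fails
Holds on [2,2], so largest k = 0.

0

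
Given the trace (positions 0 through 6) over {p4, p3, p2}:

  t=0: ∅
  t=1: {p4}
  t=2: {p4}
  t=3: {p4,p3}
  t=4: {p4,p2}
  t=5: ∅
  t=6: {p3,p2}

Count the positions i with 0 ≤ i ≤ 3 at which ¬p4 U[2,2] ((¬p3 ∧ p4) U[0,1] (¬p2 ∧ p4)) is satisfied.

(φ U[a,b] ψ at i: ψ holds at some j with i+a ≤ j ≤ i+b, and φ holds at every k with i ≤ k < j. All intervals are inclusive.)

0

Evaluate at each i in [0,3]:
  i=0: ✗ (lhs fails at k=1 before rhs at j=2)
  i=1: ✗ (lhs fails at k=1 before rhs at j=3)
  i=2: ✗ (no rhs in [4,4])
  i=3: ✗ (no rhs in [5,5])
Positions where it holds: {} → 0.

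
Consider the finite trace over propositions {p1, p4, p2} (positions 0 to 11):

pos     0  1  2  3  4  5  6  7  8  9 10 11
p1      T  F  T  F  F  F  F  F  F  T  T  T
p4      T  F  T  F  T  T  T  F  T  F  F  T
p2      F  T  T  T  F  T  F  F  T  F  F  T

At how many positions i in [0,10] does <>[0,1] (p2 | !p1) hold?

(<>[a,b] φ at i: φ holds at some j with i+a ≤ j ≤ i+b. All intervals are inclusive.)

Evaluate at each i in [0,10]:
  i=0: ✓ (witness j=1)
  i=1: ✓ (witness j=1)
  i=2: ✓ (witness j=2)
  i=3: ✓ (witness j=3)
  i=4: ✓ (witness j=4)
  i=5: ✓ (witness j=5)
  i=6: ✓ (witness j=6)
  i=7: ✓ (witness j=7)
  i=8: ✓ (witness j=8)
  i=9: ✗ (none in [9,10])
  i=10: ✓ (witness j=11)
Positions where it holds: {0, 1, 2, 3, 4, 5, 6, 7, 8, 10} → 10.

10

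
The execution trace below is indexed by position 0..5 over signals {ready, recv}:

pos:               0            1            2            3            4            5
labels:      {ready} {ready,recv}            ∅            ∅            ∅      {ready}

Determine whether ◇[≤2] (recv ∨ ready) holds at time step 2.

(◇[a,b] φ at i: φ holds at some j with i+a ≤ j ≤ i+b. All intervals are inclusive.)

Check (recv ∨ ready) at each j in [2,4]:
  j=2: false
  j=3: false
  j=4: false
No position in the window satisfies it → formula fails.

Does not hold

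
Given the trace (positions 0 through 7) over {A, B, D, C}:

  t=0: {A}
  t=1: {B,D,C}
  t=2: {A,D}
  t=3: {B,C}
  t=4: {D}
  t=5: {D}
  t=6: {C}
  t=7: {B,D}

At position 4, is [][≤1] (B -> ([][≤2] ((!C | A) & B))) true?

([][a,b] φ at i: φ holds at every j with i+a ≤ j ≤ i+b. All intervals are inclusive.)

Check (B -> ([][≤2] ((!C | A) & B))) at every j in [4,5]:
  j=4: antecedent false → ✓
  j=5: antecedent false → ✓
All positions satisfy it → formula holds.

True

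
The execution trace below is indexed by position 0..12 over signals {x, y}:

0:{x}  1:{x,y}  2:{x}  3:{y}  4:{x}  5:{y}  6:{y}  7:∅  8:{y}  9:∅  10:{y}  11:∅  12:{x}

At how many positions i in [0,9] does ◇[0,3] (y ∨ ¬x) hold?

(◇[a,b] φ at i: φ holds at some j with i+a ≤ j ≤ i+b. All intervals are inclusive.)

10

Evaluate at each i in [0,9]:
  i=0: ✓ (witness j=1)
  i=1: ✓ (witness j=1)
  i=2: ✓ (witness j=3)
  i=3: ✓ (witness j=3)
  i=4: ✓ (witness j=5)
  i=5: ✓ (witness j=5)
  i=6: ✓ (witness j=6)
  i=7: ✓ (witness j=7)
  i=8: ✓ (witness j=8)
  i=9: ✓ (witness j=9)
Positions where it holds: {0, 1, 2, 3, 4, 5, 6, 7, 8, 9} → 10.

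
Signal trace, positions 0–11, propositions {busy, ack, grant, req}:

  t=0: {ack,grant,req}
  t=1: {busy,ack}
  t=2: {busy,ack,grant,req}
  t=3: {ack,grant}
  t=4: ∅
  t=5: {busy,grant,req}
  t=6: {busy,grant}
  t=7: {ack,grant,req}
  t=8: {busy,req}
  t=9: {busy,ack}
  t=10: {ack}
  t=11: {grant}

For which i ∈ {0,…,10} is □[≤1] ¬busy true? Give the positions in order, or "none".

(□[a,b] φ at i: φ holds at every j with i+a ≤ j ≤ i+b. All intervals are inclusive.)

Evaluate at each i in [0,10]:
  i=0: ✗ (fails at j=1)
  i=1: ✗ (fails at j=1)
  i=2: ✗ (fails at j=2)
  i=3: ✓ (all of [3,4])
  i=4: ✗ (fails at j=5)
  i=5: ✗ (fails at j=5)
  i=6: ✗ (fails at j=6)
  i=7: ✗ (fails at j=8)
  i=8: ✗ (fails at j=8)
  i=9: ✗ (fails at j=9)
  i=10: ✓ (all of [10,11])

3, 10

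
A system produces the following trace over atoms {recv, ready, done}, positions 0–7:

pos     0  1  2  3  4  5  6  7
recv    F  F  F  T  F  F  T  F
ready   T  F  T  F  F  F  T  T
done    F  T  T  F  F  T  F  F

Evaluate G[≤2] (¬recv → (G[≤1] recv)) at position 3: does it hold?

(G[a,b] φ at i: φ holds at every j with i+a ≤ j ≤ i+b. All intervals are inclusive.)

False

Check (¬recv → (G[≤1] recv)) at every j in [3,5]:
  j=3: antecedent false → ✓
  j=4: antecedent true; consequent fails at 4 → ✗
  j=5: antecedent true; consequent fails at 5 → ✗
Fails at j=4 → formula fails.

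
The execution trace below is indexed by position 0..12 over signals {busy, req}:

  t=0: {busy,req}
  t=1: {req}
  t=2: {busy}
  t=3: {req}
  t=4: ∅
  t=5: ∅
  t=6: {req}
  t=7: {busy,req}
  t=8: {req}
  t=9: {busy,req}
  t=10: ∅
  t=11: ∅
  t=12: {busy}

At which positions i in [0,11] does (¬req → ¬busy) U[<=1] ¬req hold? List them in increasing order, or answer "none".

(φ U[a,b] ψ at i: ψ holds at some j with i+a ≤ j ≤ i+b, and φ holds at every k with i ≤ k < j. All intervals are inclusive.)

1, 2, 3, 4, 5, 9, 10, 11

Evaluate at each i in [0,11]:
  i=0: ✗ (no rhs in [0,1])
  i=1: ✓ (rhs at j=2; lhs holds on [1,1])
  i=2: ✓ (rhs at j=2)
  i=3: ✓ (rhs at j=4; lhs holds on [3,3])
  i=4: ✓ (rhs at j=4)
  i=5: ✓ (rhs at j=5)
  i=6: ✗ (no rhs in [6,7])
  i=7: ✗ (no rhs in [7,8])
  i=8: ✗ (no rhs in [8,9])
  i=9: ✓ (rhs at j=10; lhs holds on [9,9])
  i=10: ✓ (rhs at j=10)
  i=11: ✓ (rhs at j=11)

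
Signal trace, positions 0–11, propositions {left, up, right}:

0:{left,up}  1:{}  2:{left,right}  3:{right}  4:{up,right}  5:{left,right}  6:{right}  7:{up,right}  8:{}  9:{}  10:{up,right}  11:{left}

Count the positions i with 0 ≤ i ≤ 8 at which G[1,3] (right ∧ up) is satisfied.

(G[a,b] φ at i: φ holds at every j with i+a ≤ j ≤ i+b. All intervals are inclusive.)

0

Evaluate at each i in [0,8]:
  i=0: ✗ (fails at j=1)
  i=1: ✗ (fails at j=2)
  i=2: ✗ (fails at j=3)
  i=3: ✗ (fails at j=5)
  i=4: ✗ (fails at j=5)
  i=5: ✗ (fails at j=6)
  i=6: ✗ (fails at j=8)
  i=7: ✗ (fails at j=8)
  i=8: ✗ (fails at j=9)
Positions where it holds: {} → 0.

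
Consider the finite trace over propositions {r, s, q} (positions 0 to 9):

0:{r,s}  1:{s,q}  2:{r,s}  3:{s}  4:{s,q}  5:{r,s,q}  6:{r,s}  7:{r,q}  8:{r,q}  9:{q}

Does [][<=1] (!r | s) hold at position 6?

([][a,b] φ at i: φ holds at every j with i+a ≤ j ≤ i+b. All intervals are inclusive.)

Check (!r | s) at every j in [6,7]:
  j=6: true
  j=7: false
Fails at j=7 → formula fails.

No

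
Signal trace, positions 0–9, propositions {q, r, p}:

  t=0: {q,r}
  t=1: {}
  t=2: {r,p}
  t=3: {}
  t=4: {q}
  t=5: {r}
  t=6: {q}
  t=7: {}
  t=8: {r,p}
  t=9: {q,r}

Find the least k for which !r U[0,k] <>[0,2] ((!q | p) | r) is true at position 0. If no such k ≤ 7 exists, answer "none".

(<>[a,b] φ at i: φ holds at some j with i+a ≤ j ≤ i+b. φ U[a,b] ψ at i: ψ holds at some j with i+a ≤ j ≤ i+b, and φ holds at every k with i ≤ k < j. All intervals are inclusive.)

0

Need earliest j ≥ 0 with <>[0,2] ((!q | p) | r), and !r at every k in [0,j-1].
  j=0: rhs holds (empty prefix). k = 0.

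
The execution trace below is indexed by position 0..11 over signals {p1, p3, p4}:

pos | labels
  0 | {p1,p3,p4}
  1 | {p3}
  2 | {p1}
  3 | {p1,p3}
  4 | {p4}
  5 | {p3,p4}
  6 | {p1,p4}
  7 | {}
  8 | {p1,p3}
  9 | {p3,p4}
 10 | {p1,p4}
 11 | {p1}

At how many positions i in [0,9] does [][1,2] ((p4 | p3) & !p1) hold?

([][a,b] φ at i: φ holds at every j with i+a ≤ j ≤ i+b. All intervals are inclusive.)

1

Evaluate at each i in [0,9]:
  i=0: ✗ (fails at j=2)
  i=1: ✗ (fails at j=2)
  i=2: ✗ (fails at j=3)
  i=3: ✓ (all of [4,5])
  i=4: ✗ (fails at j=6)
  i=5: ✗ (fails at j=6)
  i=6: ✗ (fails at j=7)
  i=7: ✗ (fails at j=8)
  i=8: ✗ (fails at j=10)
  i=9: ✗ (fails at j=10)
Positions where it holds: {3} → 1.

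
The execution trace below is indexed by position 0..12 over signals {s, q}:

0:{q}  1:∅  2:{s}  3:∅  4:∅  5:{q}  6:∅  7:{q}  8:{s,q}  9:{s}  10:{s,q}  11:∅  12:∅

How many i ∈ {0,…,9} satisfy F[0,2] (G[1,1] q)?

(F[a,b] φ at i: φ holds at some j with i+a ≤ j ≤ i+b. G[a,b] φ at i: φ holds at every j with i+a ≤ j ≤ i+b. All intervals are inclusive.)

Evaluate at each i in [0,9]:
  i=0: ✗ (none in [0,2])
  i=1: ✗ (none in [1,3])
  i=2: ✓ (witness j=4)
  i=3: ✓ (witness j=4)
  i=4: ✓ (witness j=4)
  i=5: ✓ (witness j=6)
  i=6: ✓ (witness j=6)
  i=7: ✓ (witness j=7)
  i=8: ✓ (witness j=9)
  i=9: ✓ (witness j=9)
Positions where it holds: {2, 3, 4, 5, 6, 7, 8, 9} → 8.

8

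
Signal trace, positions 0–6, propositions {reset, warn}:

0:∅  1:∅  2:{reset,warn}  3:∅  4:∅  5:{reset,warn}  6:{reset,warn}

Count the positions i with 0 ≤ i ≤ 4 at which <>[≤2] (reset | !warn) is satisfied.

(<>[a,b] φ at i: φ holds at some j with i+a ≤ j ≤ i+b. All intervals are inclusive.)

5

Evaluate at each i in [0,4]:
  i=0: ✓ (witness j=0)
  i=1: ✓ (witness j=1)
  i=2: ✓ (witness j=2)
  i=3: ✓ (witness j=3)
  i=4: ✓ (witness j=4)
Positions where it holds: {0, 1, 2, 3, 4} → 5.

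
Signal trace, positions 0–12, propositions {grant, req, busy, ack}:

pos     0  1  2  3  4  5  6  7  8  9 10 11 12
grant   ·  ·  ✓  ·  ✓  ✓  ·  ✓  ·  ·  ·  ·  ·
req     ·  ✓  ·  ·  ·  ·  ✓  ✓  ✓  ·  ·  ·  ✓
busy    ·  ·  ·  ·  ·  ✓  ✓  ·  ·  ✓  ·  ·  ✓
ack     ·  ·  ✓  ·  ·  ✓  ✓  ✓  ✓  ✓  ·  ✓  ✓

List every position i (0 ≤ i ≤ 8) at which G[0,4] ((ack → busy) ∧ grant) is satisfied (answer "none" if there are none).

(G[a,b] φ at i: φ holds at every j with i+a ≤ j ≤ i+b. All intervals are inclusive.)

none

Evaluate at each i in [0,8]:
  i=0: ✗ (fails at j=0)
  i=1: ✗ (fails at j=1)
  i=2: ✗ (fails at j=2)
  i=3: ✗ (fails at j=3)
  i=4: ✗ (fails at j=6)
  i=5: ✗ (fails at j=6)
  i=6: ✗ (fails at j=6)
  i=7: ✗ (fails at j=7)
  i=8: ✗ (fails at j=8)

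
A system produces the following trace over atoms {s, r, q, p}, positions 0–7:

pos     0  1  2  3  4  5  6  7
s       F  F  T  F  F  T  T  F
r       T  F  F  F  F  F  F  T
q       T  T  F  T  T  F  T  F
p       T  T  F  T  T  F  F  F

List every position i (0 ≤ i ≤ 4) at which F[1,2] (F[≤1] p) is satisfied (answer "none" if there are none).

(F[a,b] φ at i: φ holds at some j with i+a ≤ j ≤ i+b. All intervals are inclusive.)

Evaluate at each i in [0,4]:
  i=0: ✓ (witness j=1)
  i=1: ✓ (witness j=2)
  i=2: ✓ (witness j=3)
  i=3: ✓ (witness j=4)
  i=4: ✗ (none in [5,6])

0, 1, 2, 3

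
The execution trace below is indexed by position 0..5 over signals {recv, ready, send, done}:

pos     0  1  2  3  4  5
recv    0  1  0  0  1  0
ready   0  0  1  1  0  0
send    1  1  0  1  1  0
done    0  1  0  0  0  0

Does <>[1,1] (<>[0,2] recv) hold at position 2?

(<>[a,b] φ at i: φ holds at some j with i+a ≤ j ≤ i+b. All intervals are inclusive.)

Check <>[0,2] recv at each j in [3,3]:
  j=3: holds (witness at 4)
Found at j=3 → formula holds.

True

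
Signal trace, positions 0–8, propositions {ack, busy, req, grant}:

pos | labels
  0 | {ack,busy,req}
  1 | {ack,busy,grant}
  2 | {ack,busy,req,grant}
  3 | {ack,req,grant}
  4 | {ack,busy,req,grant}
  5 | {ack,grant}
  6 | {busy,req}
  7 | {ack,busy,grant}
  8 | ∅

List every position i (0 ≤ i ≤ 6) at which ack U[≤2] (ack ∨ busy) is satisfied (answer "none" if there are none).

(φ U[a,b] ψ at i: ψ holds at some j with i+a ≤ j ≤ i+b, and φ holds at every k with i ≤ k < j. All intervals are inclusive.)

Evaluate at each i in [0,6]:
  i=0: ✓ (rhs at j=0)
  i=1: ✓ (rhs at j=1)
  i=2: ✓ (rhs at j=2)
  i=3: ✓ (rhs at j=3)
  i=4: ✓ (rhs at j=4)
  i=5: ✓ (rhs at j=5)
  i=6: ✓ (rhs at j=6)

0, 1, 2, 3, 4, 5, 6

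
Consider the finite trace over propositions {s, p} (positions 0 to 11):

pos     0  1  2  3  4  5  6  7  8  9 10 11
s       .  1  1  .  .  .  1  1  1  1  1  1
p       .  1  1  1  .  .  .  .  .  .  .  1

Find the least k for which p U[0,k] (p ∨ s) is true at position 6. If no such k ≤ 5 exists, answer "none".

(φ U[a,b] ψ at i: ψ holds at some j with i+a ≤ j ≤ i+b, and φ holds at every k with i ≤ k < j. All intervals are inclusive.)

0

Need earliest j ≥ 6 with (p ∨ s), and p at every k in [6,j-1].
  j=6: rhs holds (empty prefix). k = 0.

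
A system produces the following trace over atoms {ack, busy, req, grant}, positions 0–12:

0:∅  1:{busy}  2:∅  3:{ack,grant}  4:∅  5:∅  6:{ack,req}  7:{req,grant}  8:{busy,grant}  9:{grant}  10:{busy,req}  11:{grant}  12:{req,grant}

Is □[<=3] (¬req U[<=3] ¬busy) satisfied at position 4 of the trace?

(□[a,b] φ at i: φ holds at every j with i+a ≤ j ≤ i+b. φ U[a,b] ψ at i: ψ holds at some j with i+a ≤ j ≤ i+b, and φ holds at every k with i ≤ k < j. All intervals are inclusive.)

Check (¬req U[<=3] ¬busy) at every j in [4,7]:
  j=4: holds
  j=5: holds
  j=6: holds
  j=7: holds
All positions satisfy it → formula holds.

Yes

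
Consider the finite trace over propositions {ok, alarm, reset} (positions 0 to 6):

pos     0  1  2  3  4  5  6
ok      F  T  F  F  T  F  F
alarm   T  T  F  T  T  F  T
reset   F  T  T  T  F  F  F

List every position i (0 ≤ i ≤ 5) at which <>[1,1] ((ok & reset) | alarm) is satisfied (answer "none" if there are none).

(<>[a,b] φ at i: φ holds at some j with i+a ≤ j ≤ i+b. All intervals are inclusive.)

0, 2, 3, 5

Evaluate at each i in [0,5]:
  i=0: ✓ (witness j=1)
  i=1: ✗ (none in [2,2])
  i=2: ✓ (witness j=3)
  i=3: ✓ (witness j=4)
  i=4: ✗ (none in [5,5])
  i=5: ✓ (witness j=6)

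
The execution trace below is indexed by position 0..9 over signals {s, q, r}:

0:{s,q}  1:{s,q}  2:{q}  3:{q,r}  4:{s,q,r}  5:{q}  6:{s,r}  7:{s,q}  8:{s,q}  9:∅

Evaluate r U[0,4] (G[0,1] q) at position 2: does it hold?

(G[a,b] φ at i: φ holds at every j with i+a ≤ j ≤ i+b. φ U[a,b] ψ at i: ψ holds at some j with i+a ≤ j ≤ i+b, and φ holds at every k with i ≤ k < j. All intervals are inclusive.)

Need some j in [2,6] with G[0,1] q, and r at every k in [2,j-1].
  j=2: G[0,1] q holds; no prefix to check → satisfied.

True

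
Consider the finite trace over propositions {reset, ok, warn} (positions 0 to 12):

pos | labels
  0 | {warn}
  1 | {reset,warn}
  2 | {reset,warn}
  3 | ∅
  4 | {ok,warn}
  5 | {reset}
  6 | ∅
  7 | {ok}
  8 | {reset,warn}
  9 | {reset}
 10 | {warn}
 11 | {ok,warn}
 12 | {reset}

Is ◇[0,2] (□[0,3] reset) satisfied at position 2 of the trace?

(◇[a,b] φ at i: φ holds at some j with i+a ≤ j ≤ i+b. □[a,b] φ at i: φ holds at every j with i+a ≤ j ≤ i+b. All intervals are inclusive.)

Does not hold

Check □[0,3] reset at each j in [2,4]:
  j=2: fails at 3
  j=3: fails at 3
  j=4: fails at 4
No position in the window satisfies it → formula fails.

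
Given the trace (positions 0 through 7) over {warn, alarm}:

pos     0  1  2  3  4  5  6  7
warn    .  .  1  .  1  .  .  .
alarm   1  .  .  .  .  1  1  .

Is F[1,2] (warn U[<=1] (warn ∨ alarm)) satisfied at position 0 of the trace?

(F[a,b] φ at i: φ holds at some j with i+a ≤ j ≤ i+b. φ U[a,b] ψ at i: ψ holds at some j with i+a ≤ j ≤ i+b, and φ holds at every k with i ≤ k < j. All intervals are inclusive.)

True

Check (warn U[<=1] (warn ∨ alarm)) at each j in [1,2]:
  j=1: fails
  j=2: holds
Found at j=2 → formula holds.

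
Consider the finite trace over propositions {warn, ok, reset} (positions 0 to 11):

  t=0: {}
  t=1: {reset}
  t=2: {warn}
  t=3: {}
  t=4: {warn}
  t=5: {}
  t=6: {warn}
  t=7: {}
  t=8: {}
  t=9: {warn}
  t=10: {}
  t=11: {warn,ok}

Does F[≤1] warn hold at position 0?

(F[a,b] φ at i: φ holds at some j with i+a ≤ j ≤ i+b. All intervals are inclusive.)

Check warn at each j in [0,1]:
  j=0: false
  j=1: false
No position in the window satisfies it → formula fails.

False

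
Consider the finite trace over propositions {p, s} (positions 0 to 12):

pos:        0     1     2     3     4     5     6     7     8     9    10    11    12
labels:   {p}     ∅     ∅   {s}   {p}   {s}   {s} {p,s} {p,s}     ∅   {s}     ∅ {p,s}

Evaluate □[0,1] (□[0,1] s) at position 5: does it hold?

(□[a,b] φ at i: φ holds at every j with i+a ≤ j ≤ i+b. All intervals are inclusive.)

Check □[0,1] s at every j in [5,6]:
  j=5: holds on [5,6]
  j=6: holds on [6,7]
All positions satisfy it → formula holds.

Holds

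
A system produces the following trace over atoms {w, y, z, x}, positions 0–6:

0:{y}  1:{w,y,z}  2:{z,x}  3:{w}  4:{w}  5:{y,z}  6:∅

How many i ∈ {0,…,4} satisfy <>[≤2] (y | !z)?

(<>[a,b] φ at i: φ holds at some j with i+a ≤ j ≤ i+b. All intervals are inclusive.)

Evaluate at each i in [0,4]:
  i=0: ✓ (witness j=0)
  i=1: ✓ (witness j=1)
  i=2: ✓ (witness j=3)
  i=3: ✓ (witness j=3)
  i=4: ✓ (witness j=4)
Positions where it holds: {0, 1, 2, 3, 4} → 5.

5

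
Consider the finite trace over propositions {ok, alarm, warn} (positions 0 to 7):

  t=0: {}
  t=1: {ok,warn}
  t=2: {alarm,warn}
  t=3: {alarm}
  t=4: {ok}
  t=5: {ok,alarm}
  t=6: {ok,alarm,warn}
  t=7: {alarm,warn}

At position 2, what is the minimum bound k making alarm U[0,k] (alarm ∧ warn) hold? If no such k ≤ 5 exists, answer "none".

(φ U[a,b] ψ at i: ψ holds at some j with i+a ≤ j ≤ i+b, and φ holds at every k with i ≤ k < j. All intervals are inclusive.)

Need earliest j ≥ 2 with (alarm ∧ warn), and alarm at every k in [2,j-1].
  j=2: rhs holds (empty prefix). k = 0.

0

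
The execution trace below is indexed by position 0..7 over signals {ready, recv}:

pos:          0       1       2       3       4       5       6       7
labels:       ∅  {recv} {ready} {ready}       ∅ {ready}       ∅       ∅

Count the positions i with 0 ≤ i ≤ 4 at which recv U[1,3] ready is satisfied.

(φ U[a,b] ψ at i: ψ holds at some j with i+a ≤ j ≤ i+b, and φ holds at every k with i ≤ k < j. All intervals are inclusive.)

Evaluate at each i in [0,4]:
  i=0: ✗ (lhs fails at k=0 before rhs at j=2)
  i=1: ✓ (rhs at j=2; lhs holds on [1,1])
  i=2: ✗ (lhs fails at k=2 before rhs at j=3)
  i=3: ✗ (lhs fails at k=3 before rhs at j=5)
  i=4: ✗ (lhs fails at k=4 before rhs at j=5)
Positions where it holds: {1} → 1.

1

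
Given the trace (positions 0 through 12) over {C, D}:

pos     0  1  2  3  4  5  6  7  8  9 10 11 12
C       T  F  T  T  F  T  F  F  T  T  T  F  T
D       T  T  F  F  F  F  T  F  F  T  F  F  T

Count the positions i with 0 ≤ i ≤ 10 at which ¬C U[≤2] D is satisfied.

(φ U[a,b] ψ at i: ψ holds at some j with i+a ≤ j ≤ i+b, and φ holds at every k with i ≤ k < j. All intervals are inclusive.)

4

Evaluate at each i in [0,10]:
  i=0: ✓ (rhs at j=0)
  i=1: ✓ (rhs at j=1)
  i=2: ✗ (no rhs in [2,4])
  i=3: ✗ (no rhs in [3,5])
  i=4: ✗ (lhs fails at k=5 before rhs at j=6)
  i=5: ✗ (lhs fails at k=5 before rhs at j=6)
  i=6: ✓ (rhs at j=6)
  i=7: ✗ (lhs fails at k=8 before rhs at j=9)
  i=8: ✗ (lhs fails at k=8 before rhs at j=9)
  i=9: ✓ (rhs at j=9)
  i=10: ✗ (lhs fails at k=10 before rhs at j=12)
Positions where it holds: {0, 1, 6, 9} → 4.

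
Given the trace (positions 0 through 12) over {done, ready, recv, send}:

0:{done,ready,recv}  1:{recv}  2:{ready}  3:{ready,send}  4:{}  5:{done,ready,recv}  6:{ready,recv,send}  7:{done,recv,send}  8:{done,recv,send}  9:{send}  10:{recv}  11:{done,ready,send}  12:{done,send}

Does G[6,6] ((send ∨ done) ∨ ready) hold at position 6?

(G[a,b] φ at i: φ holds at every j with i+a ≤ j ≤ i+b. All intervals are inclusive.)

Check ((send ∨ done) ∨ ready) at every j in [12,12]:
  j=12: true
All positions satisfy it → formula holds.

True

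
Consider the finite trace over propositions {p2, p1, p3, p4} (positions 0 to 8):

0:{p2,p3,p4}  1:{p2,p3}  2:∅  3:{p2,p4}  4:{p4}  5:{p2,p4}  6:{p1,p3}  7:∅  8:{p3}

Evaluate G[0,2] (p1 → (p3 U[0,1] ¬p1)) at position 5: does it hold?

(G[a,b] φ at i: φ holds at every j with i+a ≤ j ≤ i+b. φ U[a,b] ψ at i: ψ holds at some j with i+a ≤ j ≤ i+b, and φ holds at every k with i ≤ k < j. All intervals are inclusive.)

Yes

Check (p1 → (p3 U[0,1] ¬p1)) at every j in [5,7]:
  j=5: antecedent false → ✓
  j=6: antecedent true; consequent holds → ✓
  j=7: antecedent false → ✓
All positions satisfy it → formula holds.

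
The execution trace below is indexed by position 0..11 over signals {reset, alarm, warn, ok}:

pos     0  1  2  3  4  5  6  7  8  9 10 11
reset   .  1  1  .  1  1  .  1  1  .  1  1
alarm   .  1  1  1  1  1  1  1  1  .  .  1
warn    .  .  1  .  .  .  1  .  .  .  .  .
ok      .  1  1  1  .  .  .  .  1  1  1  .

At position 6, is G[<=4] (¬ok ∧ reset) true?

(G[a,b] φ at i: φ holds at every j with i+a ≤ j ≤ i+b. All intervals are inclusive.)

Check (¬ok ∧ reset) at every j in [6,10]:
  j=6: false
  j=7: true
  j=8: false
  j=9: false
  j=10: false
Fails at j=6 → formula fails.

No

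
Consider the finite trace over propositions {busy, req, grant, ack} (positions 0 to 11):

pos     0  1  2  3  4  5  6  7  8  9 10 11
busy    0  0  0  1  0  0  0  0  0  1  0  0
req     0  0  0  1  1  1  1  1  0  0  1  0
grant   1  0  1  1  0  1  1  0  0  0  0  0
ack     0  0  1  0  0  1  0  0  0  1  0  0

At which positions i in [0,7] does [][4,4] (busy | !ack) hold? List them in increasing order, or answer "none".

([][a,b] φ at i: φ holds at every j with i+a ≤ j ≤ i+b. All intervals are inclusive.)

0, 2, 3, 4, 5, 6, 7

Evaluate at each i in [0,7]:
  i=0: ✓ (all of [4,4])
  i=1: ✗ (fails at j=5)
  i=2: ✓ (all of [6,6])
  i=3: ✓ (all of [7,7])
  i=4: ✓ (all of [8,8])
  i=5: ✓ (all of [9,9])
  i=6: ✓ (all of [10,10])
  i=7: ✓ (all of [11,11])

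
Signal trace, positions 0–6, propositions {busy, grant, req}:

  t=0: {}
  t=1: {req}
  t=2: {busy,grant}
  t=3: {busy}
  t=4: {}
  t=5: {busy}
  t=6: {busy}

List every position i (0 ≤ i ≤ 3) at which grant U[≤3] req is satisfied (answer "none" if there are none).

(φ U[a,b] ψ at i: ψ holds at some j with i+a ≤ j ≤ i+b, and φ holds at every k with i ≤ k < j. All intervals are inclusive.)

Evaluate at each i in [0,3]:
  i=0: ✗ (lhs fails at k=0 before rhs at j=1)
  i=1: ✓ (rhs at j=1)
  i=2: ✗ (no rhs in [2,5])
  i=3: ✗ (no rhs in [3,6])

1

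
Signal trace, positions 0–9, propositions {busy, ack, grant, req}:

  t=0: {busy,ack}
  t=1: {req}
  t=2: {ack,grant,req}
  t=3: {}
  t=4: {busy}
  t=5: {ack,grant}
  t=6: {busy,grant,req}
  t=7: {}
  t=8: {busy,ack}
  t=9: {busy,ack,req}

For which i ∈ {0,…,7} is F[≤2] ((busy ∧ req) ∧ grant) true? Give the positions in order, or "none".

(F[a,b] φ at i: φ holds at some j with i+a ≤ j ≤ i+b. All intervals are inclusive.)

Evaluate at each i in [0,7]:
  i=0: ✗ (none in [0,2])
  i=1: ✗ (none in [1,3])
  i=2: ✗ (none in [2,4])
  i=3: ✗ (none in [3,5])
  i=4: ✓ (witness j=6)
  i=5: ✓ (witness j=6)
  i=6: ✓ (witness j=6)
  i=7: ✗ (none in [7,9])

4, 5, 6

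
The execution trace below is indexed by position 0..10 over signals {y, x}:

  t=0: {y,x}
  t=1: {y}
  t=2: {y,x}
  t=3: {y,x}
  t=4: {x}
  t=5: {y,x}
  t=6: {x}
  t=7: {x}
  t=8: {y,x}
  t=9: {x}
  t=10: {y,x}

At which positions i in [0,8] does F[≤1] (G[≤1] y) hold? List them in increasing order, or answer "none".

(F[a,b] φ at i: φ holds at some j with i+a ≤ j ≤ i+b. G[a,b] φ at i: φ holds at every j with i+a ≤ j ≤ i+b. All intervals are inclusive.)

0, 1, 2

Evaluate at each i in [0,8]:
  i=0: ✓ (witness j=0)
  i=1: ✓ (witness j=1)
  i=2: ✓ (witness j=2)
  i=3: ✗ (none in [3,4])
  i=4: ✗ (none in [4,5])
  i=5: ✗ (none in [5,6])
  i=6: ✗ (none in [6,7])
  i=7: ✗ (none in [7,8])
  i=8: ✗ (none in [8,9])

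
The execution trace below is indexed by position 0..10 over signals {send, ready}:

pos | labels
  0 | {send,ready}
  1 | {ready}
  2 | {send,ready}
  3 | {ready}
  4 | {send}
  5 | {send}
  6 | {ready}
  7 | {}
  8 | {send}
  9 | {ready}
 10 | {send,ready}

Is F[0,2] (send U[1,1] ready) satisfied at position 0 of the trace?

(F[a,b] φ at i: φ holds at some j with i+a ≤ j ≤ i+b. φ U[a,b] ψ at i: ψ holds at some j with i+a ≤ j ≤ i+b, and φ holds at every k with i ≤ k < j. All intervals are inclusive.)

Holds

Check (send U[1,1] ready) at each j in [0,2]:
  j=0: holds
  j=1: fails
  j=2: holds
Found at j=0 → formula holds.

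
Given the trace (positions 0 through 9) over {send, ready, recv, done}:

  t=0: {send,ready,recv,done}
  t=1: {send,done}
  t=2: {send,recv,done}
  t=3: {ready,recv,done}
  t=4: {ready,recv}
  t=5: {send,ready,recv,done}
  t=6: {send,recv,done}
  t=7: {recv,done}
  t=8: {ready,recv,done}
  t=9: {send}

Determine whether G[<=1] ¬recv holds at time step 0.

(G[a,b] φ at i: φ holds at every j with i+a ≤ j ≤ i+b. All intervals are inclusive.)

Does not hold

Check ¬recv at every j in [0,1]:
  j=0: false
  j=1: true
Fails at j=0 → formula fails.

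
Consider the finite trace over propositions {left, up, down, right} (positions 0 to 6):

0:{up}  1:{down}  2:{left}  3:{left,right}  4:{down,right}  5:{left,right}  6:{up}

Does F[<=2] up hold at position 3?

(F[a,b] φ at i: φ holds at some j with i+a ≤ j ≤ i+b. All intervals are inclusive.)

Does not hold

Check up at each j in [3,5]:
  j=3: false
  j=4: false
  j=5: false
No position in the window satisfies it → formula fails.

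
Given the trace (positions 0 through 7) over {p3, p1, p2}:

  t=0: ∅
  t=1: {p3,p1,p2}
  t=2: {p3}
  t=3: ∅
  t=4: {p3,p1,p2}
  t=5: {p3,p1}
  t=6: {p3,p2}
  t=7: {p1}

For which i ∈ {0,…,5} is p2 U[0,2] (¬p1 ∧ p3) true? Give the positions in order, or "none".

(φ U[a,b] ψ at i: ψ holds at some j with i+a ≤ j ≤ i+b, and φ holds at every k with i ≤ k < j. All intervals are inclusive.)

1, 2

Evaluate at each i in [0,5]:
  i=0: ✗ (lhs fails at k=0 before rhs at j=2)
  i=1: ✓ (rhs at j=2; lhs holds on [1,1])
  i=2: ✓ (rhs at j=2)
  i=3: ✗ (no rhs in [3,5])
  i=4: ✗ (lhs fails at k=5 before rhs at j=6)
  i=5: ✗ (lhs fails at k=5 before rhs at j=6)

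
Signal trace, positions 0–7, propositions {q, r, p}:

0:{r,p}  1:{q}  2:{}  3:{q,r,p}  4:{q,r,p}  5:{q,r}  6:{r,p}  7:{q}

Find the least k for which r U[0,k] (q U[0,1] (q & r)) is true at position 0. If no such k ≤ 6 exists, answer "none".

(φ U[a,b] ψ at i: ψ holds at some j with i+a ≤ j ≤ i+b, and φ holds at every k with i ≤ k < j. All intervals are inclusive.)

none

Need earliest j ≥ 0 with (q U[0,1] (q & r)), and r at every k in [0,j-1].
  j=0: rhs fails.
  j=1: rhs fails.
  j=2: rhs fails.
  j=3: rhs holds but lhs fails at k=1.
  j=4: rhs holds but lhs fails at k=1.
  j=5: rhs holds but lhs fails at k=1.
  j=6: rhs fails.
No witness within the range → none.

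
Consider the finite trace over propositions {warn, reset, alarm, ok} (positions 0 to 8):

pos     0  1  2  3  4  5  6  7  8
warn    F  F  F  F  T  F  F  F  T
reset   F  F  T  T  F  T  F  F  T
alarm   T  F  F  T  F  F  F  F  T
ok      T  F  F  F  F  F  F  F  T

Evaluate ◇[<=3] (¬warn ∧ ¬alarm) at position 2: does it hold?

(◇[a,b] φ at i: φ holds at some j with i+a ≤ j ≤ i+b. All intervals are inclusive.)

Yes

Check (¬warn ∧ ¬alarm) at each j in [2,5]:
  j=2: true
  j=3: false
  j=4: false
  j=5: true
Found at j=2 → formula holds.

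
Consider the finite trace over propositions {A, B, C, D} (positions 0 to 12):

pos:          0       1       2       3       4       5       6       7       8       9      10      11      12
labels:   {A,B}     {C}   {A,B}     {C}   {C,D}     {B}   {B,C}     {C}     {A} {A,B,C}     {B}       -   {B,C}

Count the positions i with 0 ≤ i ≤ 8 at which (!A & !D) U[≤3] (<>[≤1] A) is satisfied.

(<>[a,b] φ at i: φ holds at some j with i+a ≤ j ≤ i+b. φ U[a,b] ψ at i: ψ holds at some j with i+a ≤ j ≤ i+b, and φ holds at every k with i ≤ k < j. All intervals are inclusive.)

7

Evaluate at each i in [0,8]:
  i=0: ✓ (rhs at j=0)
  i=1: ✓ (rhs at j=1)
  i=2: ✓ (rhs at j=2)
  i=3: ✗ (no rhs in [3,6])
  i=4: ✗ (lhs fails at k=4 before rhs at j=7)
  i=5: ✓ (rhs at j=7; lhs holds on [5,6])
  i=6: ✓ (rhs at j=7; lhs holds on [6,6])
  i=7: ✓ (rhs at j=7)
  i=8: ✓ (rhs at j=8)
Positions where it holds: {0, 1, 2, 5, 6, 7, 8} → 7.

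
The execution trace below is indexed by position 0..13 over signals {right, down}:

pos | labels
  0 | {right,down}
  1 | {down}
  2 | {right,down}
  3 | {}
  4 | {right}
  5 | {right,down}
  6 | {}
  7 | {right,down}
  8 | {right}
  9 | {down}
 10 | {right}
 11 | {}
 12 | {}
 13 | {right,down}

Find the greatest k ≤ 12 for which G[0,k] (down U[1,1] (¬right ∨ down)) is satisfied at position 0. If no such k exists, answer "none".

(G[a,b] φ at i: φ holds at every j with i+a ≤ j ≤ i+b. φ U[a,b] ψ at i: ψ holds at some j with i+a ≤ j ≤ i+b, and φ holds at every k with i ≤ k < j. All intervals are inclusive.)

2

(down U[1,1] (¬right ∨ down)) must hold from j=0 onward; find where it first fails.
  j=0: holds
  j=1: holds
  j=2: holds
  j=3: fails
Holds on [0,2], so largest k = 2.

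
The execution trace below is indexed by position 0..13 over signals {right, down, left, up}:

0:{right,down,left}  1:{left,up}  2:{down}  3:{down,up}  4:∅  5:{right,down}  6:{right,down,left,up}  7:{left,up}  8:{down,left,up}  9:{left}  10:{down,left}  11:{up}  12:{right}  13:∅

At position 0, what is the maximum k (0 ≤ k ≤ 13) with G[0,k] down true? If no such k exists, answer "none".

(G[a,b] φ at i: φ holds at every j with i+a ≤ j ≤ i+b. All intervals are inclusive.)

down must hold from j=0 onward; find where it first fails.
  j=0: holds
  j=1: fails
Holds on [0,0], so largest k = 0.

0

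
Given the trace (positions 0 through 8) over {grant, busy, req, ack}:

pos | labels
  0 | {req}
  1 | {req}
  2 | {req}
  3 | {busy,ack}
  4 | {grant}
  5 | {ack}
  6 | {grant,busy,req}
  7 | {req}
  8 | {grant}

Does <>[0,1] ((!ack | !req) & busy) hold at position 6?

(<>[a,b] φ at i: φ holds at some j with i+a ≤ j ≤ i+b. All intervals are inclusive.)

True

Check ((!ack | !req) & busy) at each j in [6,7]:
  j=6: true
  j=7: false
Found at j=6 → formula holds.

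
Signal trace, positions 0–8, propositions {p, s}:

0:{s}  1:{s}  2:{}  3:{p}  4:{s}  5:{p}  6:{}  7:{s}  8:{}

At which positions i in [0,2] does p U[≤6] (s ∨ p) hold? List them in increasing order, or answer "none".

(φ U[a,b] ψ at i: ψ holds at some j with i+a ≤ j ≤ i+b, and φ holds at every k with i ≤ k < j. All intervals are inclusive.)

Evaluate at each i in [0,2]:
  i=0: ✓ (rhs at j=0)
  i=1: ✓ (rhs at j=1)
  i=2: ✗ (lhs fails at k=2 before rhs at j=3)

0, 1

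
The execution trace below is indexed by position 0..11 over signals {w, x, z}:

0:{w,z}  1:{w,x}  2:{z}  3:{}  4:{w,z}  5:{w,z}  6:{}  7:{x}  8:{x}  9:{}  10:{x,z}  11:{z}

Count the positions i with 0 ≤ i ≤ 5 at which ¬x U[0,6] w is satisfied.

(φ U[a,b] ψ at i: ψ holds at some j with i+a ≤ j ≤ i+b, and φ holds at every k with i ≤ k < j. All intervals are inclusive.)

6

Evaluate at each i in [0,5]:
  i=0: ✓ (rhs at j=0)
  i=1: ✓ (rhs at j=1)
  i=2: ✓ (rhs at j=4; lhs holds on [2,3])
  i=3: ✓ (rhs at j=4; lhs holds on [3,3])
  i=4: ✓ (rhs at j=4)
  i=5: ✓ (rhs at j=5)
Positions where it holds: {0, 1, 2, 3, 4, 5} → 6.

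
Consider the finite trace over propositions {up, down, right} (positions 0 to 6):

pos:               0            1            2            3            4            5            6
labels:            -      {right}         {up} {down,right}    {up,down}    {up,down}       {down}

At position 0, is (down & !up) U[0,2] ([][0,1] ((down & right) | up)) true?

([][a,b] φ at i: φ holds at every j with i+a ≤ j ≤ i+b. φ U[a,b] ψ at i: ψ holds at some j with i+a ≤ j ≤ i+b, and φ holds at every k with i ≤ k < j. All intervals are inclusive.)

Need some j in [0,2] with [][0,1] ((down & right) | up), and (down & !up) at every k in [0,j-1].
  j=0: [][0,1] ((down & right) | up) — fails at 0.
  j=1: [][0,1] ((down & right) | up) — fails at 1.
  j=2: [][0,1] ((down & right) | up) holds, but (down & !up) fails at k=0 → not this j.
No j in the window works → until fails.

No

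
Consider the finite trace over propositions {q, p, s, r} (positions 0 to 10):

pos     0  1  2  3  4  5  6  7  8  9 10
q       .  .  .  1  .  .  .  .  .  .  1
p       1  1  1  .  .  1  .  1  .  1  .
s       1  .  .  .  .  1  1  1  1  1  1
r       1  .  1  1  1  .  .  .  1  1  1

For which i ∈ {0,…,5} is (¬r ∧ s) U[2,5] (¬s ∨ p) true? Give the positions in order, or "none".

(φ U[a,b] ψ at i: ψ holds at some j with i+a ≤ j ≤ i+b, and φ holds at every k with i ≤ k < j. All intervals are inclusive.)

5

Evaluate at each i in [0,5]:
  i=0: ✗ (lhs fails at k=0 before rhs at j=2)
  i=1: ✗ (lhs fails at k=1 before rhs at j=3)
  i=2: ✗ (lhs fails at k=2 before rhs at j=4)
  i=3: ✗ (lhs fails at k=3 before rhs at j=5)
  i=4: ✗ (lhs fails at k=4 before rhs at j=7)
  i=5: ✓ (rhs at j=7; lhs holds on [5,6])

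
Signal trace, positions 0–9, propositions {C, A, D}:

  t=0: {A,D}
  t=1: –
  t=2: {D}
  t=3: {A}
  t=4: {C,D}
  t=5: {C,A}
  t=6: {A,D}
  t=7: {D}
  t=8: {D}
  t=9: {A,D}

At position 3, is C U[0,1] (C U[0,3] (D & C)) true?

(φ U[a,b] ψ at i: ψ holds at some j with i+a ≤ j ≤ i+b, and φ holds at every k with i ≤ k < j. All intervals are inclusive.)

Need some j in [3,4] with (C U[0,3] (D & C)), and C at every k in [3,j-1].
  j=3: (C U[0,3] (D & C)) — fails.
  j=4: (C U[0,3] (D & C)) holds, but C fails at k=3 → not this j.
No j in the window works → until fails.

Does not hold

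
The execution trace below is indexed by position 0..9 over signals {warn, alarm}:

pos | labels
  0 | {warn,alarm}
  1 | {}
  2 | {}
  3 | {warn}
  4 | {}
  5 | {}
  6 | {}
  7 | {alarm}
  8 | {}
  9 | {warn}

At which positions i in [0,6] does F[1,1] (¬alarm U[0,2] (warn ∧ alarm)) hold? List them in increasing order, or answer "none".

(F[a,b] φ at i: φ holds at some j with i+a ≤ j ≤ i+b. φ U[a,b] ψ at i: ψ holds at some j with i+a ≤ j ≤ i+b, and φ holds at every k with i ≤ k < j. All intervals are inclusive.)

none

Evaluate at each i in [0,6]:
  i=0: ✗ (none in [1,1])
  i=1: ✗ (none in [2,2])
  i=2: ✗ (none in [3,3])
  i=3: ✗ (none in [4,4])
  i=4: ✗ (none in [5,5])
  i=5: ✗ (none in [6,6])
  i=6: ✗ (none in [7,7])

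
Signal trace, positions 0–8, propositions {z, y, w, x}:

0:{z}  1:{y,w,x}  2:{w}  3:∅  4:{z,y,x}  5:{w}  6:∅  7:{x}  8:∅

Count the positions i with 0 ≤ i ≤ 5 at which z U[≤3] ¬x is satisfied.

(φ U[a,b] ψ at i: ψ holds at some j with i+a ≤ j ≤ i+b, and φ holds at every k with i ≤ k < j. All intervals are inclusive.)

5

Evaluate at each i in [0,5]:
  i=0: ✓ (rhs at j=0)
  i=1: ✗ (lhs fails at k=1 before rhs at j=2)
  i=2: ✓ (rhs at j=2)
  i=3: ✓ (rhs at j=3)
  i=4: ✓ (rhs at j=5; lhs holds on [4,4])
  i=5: ✓ (rhs at j=5)
Positions where it holds: {0, 2, 3, 4, 5} → 5.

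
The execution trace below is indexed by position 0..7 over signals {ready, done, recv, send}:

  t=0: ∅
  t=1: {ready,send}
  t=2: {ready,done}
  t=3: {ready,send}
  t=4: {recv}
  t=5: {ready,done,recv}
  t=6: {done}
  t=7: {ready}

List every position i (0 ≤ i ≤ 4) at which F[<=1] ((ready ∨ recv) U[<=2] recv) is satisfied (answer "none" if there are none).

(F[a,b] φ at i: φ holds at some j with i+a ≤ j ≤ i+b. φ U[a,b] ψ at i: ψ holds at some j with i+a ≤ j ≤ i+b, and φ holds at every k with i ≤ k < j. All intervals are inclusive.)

Evaluate at each i in [0,4]:
  i=0: ✗ (none in [0,1])
  i=1: ✓ (witness j=2)
  i=2: ✓ (witness j=2)
  i=3: ✓ (witness j=3)
  i=4: ✓ (witness j=4)

1, 2, 3, 4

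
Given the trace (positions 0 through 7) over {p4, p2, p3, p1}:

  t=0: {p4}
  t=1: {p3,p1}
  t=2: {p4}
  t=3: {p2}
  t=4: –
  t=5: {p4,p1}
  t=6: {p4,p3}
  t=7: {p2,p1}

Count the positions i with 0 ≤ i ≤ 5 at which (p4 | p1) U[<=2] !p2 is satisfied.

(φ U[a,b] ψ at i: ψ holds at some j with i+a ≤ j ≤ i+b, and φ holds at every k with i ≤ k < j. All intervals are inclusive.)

5

Evaluate at each i in [0,5]:
  i=0: ✓ (rhs at j=0)
  i=1: ✓ (rhs at j=1)
  i=2: ✓ (rhs at j=2)
  i=3: ✗ (lhs fails at k=3 before rhs at j=4)
  i=4: ✓ (rhs at j=4)
  i=5: ✓ (rhs at j=5)
Positions where it holds: {0, 1, 2, 4, 5} → 5.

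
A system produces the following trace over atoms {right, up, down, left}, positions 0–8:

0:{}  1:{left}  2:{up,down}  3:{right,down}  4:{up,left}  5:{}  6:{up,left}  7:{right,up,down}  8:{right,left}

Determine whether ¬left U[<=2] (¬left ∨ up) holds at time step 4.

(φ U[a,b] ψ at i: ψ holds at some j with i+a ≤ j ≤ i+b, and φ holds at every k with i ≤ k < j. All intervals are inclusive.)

Yes

Need some j in [4,6] with (¬left ∨ up), and ¬left at every k in [4,j-1].
  j=4: (¬left ∨ up) holds; no prefix to check → satisfied.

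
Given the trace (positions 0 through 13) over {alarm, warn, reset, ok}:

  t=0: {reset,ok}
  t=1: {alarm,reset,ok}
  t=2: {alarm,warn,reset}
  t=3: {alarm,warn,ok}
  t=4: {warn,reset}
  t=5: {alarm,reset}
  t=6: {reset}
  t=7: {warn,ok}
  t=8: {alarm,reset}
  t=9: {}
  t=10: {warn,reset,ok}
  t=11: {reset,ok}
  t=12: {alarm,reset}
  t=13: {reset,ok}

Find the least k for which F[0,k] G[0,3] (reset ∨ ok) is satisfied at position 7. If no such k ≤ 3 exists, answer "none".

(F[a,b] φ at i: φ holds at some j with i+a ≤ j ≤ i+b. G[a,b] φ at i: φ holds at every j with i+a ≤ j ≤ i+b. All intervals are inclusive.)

3

Scan j = 7,8,… for G[0,3] (reset ∨ ok):
  j=7: fails
  j=8: fails
  j=9: fails
  j=10: holds
First hit at j=10, so smallest k = 10-7 = 3.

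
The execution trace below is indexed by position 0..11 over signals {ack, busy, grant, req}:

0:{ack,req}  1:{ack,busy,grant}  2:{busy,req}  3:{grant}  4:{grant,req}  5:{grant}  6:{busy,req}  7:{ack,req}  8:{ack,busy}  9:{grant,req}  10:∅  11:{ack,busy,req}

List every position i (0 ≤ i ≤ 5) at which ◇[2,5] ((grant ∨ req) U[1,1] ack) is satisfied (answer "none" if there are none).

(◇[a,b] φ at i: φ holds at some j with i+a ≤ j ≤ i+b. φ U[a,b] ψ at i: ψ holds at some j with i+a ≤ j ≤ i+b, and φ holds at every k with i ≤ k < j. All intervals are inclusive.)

1, 2, 3, 4, 5

Evaluate at each i in [0,5]:
  i=0: ✗ (none in [2,5])
  i=1: ✓ (witness j=6)
  i=2: ✓ (witness j=6)
  i=3: ✓ (witness j=6)
  i=4: ✓ (witness j=6)
  i=5: ✓ (witness j=7)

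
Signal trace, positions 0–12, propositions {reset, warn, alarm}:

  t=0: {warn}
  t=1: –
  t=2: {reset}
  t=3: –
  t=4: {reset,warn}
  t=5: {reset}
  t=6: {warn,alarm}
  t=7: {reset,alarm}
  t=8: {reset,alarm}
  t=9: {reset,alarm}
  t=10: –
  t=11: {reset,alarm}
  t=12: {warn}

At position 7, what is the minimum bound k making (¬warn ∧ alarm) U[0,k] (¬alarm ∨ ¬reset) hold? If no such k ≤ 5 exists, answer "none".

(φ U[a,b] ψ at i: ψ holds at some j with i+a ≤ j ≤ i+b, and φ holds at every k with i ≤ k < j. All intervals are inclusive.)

3

Need earliest j ≥ 7 with (¬alarm ∨ ¬reset), and (¬warn ∧ alarm) at every k in [7,j-1].
  j=7: rhs fails.
  j=8: rhs fails.
  j=9: rhs fails.
  j=10: rhs holds; lhs holds on [7,9]. k = 3.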